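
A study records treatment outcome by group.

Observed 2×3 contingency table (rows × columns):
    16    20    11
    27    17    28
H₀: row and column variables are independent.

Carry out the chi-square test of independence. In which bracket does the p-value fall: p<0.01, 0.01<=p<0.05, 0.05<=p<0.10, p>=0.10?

p-value bracket: 0.05<=p<0.10

Row totals [47, 72], col totals [43, 37, 39], n=119
χ² = (16−16.98)²/16.98 + (20−14.61)²/14.61 + (11−15.40)²/15.40 + (27−26.02)²/26.02 + (17−22.39)²/22.39 + (28−23.60)²/23.60 = 5.4562
df = 2
p-value (upper-tail) = 0.06534
→ bracket: 0.05<=p<0.10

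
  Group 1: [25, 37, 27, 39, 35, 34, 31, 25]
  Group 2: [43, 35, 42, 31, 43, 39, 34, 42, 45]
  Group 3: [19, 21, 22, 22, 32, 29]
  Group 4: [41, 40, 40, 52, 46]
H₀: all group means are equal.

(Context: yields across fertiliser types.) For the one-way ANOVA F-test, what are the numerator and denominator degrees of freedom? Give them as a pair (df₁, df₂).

degrees of freedom = [3, 24]

k = 4 groups, N = 28 total
df = (k−1, N−k) = (4−1, 28−4) = (3, 24)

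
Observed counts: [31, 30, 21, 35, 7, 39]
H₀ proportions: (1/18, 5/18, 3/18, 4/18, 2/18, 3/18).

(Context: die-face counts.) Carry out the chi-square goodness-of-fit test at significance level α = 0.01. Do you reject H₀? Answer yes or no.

reject H₀: yes

n = 163; E_i = n·p_i = [9.06, 45.28, 27.17, 36.22, 18.11, 27.17]
χ² = (31−9.06)²/9.06 + (30−45.28)²/45.28 + (21−27.17)²/27.17 + (35−36.22)²/36.22 + (7−18.11)²/18.11 + (39−27.17)²/27.17 = 71.7454
df = 5
p-value (upper-tail) = 0.00000
At α=0.01: p < α → reject H₀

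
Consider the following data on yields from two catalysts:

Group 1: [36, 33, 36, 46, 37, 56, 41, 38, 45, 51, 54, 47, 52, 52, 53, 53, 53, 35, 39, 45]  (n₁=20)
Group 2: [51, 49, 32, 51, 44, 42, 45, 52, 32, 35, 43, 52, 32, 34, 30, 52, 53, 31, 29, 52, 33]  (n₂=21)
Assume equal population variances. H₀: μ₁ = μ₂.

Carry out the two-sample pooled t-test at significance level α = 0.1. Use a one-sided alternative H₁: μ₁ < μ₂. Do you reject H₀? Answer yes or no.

reject H₀: no

x̄₁=45.100, s₁=7.622, n₁=20
x̄₂=41.619, s₂=9.140, n₂=21
s_p² = [19·7.622² + 20·9.140²]/39 = 71.1475
SE = √(s_p²·(1/20+1/21)) = 2.6354
t = (45.100−41.619)/2.6354 = 1.3208
df = 39
p-value (one-sided, H₁ less) = 0.90287
At α=0.1: p ≥ α → fail to reject H₀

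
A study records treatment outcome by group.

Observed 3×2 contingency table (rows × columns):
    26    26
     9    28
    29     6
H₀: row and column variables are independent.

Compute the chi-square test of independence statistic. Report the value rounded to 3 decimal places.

Row totals [52, 37, 35], col totals [64, 60], n=124
χ² = (26−26.84)²/26.84 + (26−25.16)²/25.16 + (9−19.10)²/19.10 + (28−17.90)²/17.90 + (29−18.06)²/18.06 + (6−16.94)²/16.94 = 24.7678
df = 2

test statistic = 24.768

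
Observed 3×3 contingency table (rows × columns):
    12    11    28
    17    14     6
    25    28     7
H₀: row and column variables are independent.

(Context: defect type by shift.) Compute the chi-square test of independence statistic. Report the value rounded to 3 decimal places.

test statistic = 29.552

Row totals [51, 37, 60], col totals [54, 53, 41], n=148
χ² = (12−18.61)²/18.61 + (11−18.26)²/18.26 + (28−14.13)²/14.13 + (17−13.50)²/13.50 + (14−13.25)²/13.25 + (6−10.25)²/10.25 + (25−21.89)²/21.89 + (28−21.49)²/21.49 + (7−16.62)²/16.62 = 29.5524
df = 4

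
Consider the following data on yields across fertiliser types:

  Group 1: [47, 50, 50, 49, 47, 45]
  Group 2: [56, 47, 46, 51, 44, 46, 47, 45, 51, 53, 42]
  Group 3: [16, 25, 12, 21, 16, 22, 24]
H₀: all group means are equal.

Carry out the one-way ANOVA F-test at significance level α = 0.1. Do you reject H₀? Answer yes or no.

reject H₀: yes

Group means [48.00, 48.00, 19.43], grand mean 39.667
SSB = Σnᵢ(x̄ᵢ−x̄)² = 4047.619; SSW = ΣΣ(x−x̄ᵢ)² = 337.714
MSB = 4047.619/2 = 2023.8095; MSW = 337.714/21 = 16.0816
F = MSB/MSW = 125.8460
df = (2, 21)
p-value (upper-tail) = 0.00000
At α=0.1: p < α → reject H₀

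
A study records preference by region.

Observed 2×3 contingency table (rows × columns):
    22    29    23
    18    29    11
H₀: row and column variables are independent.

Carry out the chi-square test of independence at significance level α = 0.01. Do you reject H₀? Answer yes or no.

Row totals [74, 58], col totals [40, 58, 34], n=132
χ² = (22−22.42)²/22.42 + (29−32.52)²/32.52 + (23−19.06)²/19.06 + (18−17.58)²/17.58 + (29−25.48)²/25.48 + (11−14.94)²/14.94 = 2.7361
df = 2
p-value (upper-tail) = 0.25460
At α=0.01: p ≥ α → fail to reject H₀

reject H₀: no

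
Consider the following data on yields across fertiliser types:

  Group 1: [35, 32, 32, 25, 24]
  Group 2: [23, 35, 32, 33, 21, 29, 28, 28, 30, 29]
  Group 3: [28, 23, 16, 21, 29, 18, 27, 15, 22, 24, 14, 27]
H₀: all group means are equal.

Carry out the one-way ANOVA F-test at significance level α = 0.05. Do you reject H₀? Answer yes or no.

Group means [29.60, 28.80, 22.00], grand mean 25.926
SSB = Σnᵢ(x̄ᵢ−x̄)² = 335.052; SSW = ΣΣ(x−x̄ᵢ)² = 562.800
MSB = 335.052/2 = 167.5259; MSW = 562.800/24 = 23.4500
F = MSB/MSW = 7.1440
df = (2, 24)
p-value (upper-tail) = 0.00368
At α=0.05: p < α → reject H₀

reject H₀: yes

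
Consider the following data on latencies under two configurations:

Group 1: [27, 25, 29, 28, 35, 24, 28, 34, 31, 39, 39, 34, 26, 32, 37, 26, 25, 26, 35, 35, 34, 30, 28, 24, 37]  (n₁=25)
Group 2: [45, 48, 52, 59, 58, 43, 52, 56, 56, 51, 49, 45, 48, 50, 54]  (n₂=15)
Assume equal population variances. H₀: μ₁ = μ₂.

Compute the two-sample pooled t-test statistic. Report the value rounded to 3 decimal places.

x̄₁=30.720, s₁=4.861, n₁=25
x̄₂=51.067, s₂=4.877, n₂=15
s_p² = [24·4.861² + 14·4.877²]/38 = 23.6835
SE = √(s_p²·(1/25+1/15)) = 1.5894
t = (30.720−51.067)/1.5894 = -12.8014
df = 38

test statistic = -12.801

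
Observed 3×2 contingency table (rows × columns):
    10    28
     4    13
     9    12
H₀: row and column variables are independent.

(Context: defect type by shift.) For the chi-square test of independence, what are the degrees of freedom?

df = (r−1)(c−1) = (3−1)·(2−1) = 2

degrees of freedom = 2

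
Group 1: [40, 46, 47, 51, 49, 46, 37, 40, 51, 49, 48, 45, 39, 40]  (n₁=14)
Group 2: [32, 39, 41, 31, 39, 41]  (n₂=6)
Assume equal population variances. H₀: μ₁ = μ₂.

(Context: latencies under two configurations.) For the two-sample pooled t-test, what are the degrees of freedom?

df = n₁ + n₂ − 2 = 14 + 6 − 2 = 18

degrees of freedom = 18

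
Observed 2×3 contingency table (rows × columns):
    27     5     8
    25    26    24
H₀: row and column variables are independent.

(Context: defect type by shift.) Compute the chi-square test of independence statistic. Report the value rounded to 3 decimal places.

test statistic = 12.840

Row totals [40, 75], col totals [52, 31, 32], n=115
χ² = (27−18.09)²/18.09 + (5−10.78)²/10.78 + (8−11.13)²/11.13 + (25−33.91)²/33.91 + (26−20.22)²/20.22 + (24−20.87)²/20.87 = 12.8399
df = 2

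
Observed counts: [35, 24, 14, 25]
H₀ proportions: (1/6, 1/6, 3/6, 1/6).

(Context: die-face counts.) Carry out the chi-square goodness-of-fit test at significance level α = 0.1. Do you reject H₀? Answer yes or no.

n = 98; E_i = n·p_i = [16.33, 16.33, 49.00, 16.33]
χ² = (35−16.33)²/16.33 + (24−16.33)²/16.33 + (14−49.00)²/49.00 + (25−16.33)²/16.33 = 54.5306
df = 3
p-value (upper-tail) = 0.00000
At α=0.1: p < α → reject H₀

reject H₀: yes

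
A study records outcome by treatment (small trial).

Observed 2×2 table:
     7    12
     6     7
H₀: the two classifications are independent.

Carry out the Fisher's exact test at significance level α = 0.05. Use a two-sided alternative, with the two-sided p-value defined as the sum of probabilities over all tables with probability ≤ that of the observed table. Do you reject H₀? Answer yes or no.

reject H₀: no

Margins: r₁=19, r₂=13, c₁=13, c₂=19, n=32
p_obs = C(19,7)·C(13,6)/C(32,13); sum pmf over tables with pmf ≤ p_obs
p-value (two-sided) = 0.71997
At α=0.05: p ≥ α → fail to reject H₀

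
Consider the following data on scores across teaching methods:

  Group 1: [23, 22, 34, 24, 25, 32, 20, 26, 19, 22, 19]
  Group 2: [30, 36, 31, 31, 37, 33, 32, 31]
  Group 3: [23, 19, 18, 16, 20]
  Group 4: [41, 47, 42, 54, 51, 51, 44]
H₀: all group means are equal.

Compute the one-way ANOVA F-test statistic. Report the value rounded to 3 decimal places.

test statistic = 58.773

Group means [24.18, 32.62, 19.20, 47.14], grand mean 30.742
SSB = Σnᵢ(x̄ᵢ−x̄)² = 3050.767; SSW = ΣΣ(x−x̄ᵢ)² = 467.169
MSB = 3050.767/3 = 1016.9223; MSW = 467.169/27 = 17.3025
F = MSB/MSW = 58.7730
df = (3, 27)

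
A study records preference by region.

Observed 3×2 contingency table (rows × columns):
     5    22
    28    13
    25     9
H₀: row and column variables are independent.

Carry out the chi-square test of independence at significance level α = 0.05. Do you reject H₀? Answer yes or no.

reject H₀: yes

Row totals [27, 41, 34], col totals [58, 44], n=102
χ² = (5−15.35)²/15.35 + (22−11.65)²/11.65 + (28−23.31)²/23.31 + (13−17.69)²/17.69 + (25−19.33)²/19.33 + (9−14.67)²/14.67 = 22.2179
df = 2
p-value (upper-tail) = 0.00001
At α=0.05: p < α → reject H₀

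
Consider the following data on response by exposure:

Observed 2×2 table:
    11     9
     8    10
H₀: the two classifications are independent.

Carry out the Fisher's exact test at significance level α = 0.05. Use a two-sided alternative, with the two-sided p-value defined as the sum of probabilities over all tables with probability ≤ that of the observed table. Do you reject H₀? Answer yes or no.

Margins: r₁=20, r₂=18, c₁=19, c₂=19, n=38
p_obs = C(20,11)·C(18,8)/C(38,19); sum pmf over tables with pmf ≤ p_obs
p-value (two-sided) = 0.74585
At α=0.05: p ≥ α → fail to reject H₀

reject H₀: no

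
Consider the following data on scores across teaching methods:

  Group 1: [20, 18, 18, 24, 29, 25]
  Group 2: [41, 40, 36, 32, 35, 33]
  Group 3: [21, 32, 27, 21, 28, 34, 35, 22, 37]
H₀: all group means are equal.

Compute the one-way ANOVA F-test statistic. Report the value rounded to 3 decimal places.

Group means [22.33, 36.17, 28.56], grand mean 28.952
SSB = Σnᵢ(x̄ᵢ−x̄)² = 576.563; SSW = ΣΣ(x−x̄ᵢ)² = 478.389
MSB = 576.563/2 = 288.2817; MSW = 478.389/18 = 26.5772
F = MSB/MSW = 10.8470
df = (2, 18)

test statistic = 10.847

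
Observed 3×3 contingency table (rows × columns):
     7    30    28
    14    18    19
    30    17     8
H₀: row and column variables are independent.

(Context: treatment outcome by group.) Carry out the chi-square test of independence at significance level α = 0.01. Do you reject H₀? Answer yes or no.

Row totals [65, 51, 55], col totals [51, 65, 55], n=171
χ² = (7−19.39)²/19.39 + (30−24.71)²/24.71 + (28−20.91)²/20.91 + (14−15.21)²/15.21 + (18−19.39)²/19.39 + (19−16.40)²/16.40 + (30−16.40)²/16.40 + (17−20.91)²/20.91 + (8−17.69)²/17.69 = 29.3681
df = 4
p-value (upper-tail) = 0.00001
At α=0.01: p < α → reject H₀

reject H₀: yes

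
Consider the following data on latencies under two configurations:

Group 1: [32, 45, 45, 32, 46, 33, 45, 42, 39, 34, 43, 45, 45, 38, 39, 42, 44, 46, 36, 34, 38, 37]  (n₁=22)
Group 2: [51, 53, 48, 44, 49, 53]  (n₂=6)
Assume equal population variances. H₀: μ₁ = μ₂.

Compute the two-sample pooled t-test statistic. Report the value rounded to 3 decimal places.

test statistic = -4.470

x̄₁=40.000, s₁=4.947, n₁=22
x̄₂=49.667, s₂=3.445, n₂=6
s_p² = [21·4.947² + 5·3.445²]/26 = 22.0513
SE = √(s_p²·(1/22+1/6)) = 2.1628
t = (40.000−49.667)/2.1628 = -4.4696
df = 26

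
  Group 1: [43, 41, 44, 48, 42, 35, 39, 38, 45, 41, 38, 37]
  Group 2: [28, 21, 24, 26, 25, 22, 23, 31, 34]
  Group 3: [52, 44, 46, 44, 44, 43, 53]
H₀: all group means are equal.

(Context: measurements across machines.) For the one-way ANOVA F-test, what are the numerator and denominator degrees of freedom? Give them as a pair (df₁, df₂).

degrees of freedom = [2, 25]

k = 3 groups, N = 28 total
df = (k−1, N−k) = (3−1, 28−3) = (2, 25)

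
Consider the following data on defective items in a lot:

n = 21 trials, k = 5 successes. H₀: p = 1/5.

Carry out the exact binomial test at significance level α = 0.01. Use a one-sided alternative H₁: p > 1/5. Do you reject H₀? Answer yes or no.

reject H₀: no

Exact binomial: n=21, k=5, p₀=1/5=0.2000
P(X≥5) from Σ C(n,i)·p₀^i·(1−p₀)^(n−i)
p-value (one-sided, H₁ greater) = 0.41399
At α=0.01: p ≥ α → fail to reject H₀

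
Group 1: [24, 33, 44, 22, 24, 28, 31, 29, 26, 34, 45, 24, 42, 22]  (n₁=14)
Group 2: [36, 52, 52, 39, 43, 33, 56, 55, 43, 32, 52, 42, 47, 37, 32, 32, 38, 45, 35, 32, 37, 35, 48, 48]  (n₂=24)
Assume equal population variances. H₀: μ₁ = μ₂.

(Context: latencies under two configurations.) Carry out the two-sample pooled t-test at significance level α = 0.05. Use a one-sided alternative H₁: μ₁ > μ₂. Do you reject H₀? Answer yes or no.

x̄₁=30.571, s₁=8.055, n₁=14
x̄₂=41.708, s₂=7.970, n₂=24
s_p² = [13·8.055² + 23·7.970²]/36 = 64.0107
SE = √(s_p²·(1/14+1/24)) = 2.6906
t = (30.571−41.708)/2.6906 = -4.1392
df = 36
p-value (one-sided, H₁ greater) = 0.99990
At α=0.05: p ≥ α → fail to reject H₀

reject H₀: no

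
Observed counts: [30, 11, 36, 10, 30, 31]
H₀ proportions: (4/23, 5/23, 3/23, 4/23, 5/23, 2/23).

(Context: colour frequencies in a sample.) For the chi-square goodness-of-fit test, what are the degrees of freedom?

degrees of freedom = 5

df = k − 1 = 6 − 1 = 5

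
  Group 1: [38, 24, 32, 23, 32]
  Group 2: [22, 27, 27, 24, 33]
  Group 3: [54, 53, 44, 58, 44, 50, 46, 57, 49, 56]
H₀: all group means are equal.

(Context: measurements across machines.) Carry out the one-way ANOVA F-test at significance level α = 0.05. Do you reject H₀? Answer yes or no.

reject H₀: yes

Group means [29.80, 26.60, 51.10], grand mean 39.650
SSB = Σnᵢ(x̄ᵢ−x̄)² = 2647.650; SSW = ΣΣ(x−x̄ᵢ)² = 476.900
MSB = 2647.650/2 = 1323.8250; MSW = 476.900/17 = 28.0529
F = MSB/MSW = 47.1902
df = (2, 17)
p-value (upper-tail) = 0.00000
At α=0.05: p < α → reject H₀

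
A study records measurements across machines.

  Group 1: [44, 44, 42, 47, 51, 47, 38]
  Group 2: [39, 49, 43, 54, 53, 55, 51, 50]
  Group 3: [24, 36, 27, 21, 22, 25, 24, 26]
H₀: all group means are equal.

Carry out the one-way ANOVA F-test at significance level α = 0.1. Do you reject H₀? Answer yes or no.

reject H₀: yes

Group means [44.71, 49.25, 25.62], grand mean 39.652
SSB = Σnᵢ(x̄ᵢ−x̄)² = 2490.414; SSW = ΣΣ(x−x̄ᵢ)² = 470.804
MSB = 2490.414/2 = 1245.2069; MSW = 470.804/20 = 23.5402
F = MSB/MSW = 52.8971
df = (2, 20)
p-value (upper-tail) = 0.00000
At α=0.1: p < α → reject H₀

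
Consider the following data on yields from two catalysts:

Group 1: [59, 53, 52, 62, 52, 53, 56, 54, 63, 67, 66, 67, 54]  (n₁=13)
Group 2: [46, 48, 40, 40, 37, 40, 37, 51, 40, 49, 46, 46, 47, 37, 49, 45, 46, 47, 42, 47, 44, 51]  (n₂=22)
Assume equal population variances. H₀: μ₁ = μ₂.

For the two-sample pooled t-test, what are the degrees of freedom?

degrees of freedom = 33

df = n₁ + n₂ − 2 = 13 + 22 − 2 = 33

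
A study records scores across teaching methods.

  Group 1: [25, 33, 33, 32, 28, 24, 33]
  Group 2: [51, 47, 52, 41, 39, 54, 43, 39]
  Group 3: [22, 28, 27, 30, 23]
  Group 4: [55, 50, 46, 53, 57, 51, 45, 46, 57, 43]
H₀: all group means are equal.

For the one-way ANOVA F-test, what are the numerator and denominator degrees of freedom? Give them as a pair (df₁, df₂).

degrees of freedom = [3, 26]

k = 4 groups, N = 30 total
df = (k−1, N−k) = (4−1, 30−4) = (3, 26)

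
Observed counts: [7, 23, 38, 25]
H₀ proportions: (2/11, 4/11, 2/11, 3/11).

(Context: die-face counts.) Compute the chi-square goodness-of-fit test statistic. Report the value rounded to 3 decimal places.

n = 93; E_i = n·p_i = [16.91, 33.82, 16.91, 25.36]
χ² = (7−16.91)²/16.91 + (23−33.82)²/33.82 + (38−16.91)²/16.91 + (25−25.36)²/25.36 = 35.5797
df = 3

test statistic = 35.580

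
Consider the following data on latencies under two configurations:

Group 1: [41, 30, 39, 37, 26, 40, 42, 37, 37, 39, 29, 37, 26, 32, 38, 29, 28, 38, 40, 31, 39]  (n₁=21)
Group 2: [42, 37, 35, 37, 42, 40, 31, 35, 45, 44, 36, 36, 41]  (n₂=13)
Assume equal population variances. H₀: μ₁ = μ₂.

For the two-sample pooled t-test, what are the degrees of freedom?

df = n₁ + n₂ − 2 = 21 + 13 − 2 = 32

degrees of freedom = 32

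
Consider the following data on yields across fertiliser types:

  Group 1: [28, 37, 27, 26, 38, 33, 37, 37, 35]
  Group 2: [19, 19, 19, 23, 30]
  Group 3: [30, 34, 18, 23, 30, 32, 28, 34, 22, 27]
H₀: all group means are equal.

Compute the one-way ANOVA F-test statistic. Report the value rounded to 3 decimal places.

test statistic = 7.972

Group means [33.11, 22.00, 27.80], grand mean 28.583
SSB = Σnᵢ(x̄ᵢ−x̄)² = 407.344; SSW = ΣΣ(x−x̄ᵢ)² = 536.489
MSB = 407.344/2 = 203.6722; MSW = 536.489/21 = 25.5471
F = MSB/MSW = 7.9724
df = (2, 21)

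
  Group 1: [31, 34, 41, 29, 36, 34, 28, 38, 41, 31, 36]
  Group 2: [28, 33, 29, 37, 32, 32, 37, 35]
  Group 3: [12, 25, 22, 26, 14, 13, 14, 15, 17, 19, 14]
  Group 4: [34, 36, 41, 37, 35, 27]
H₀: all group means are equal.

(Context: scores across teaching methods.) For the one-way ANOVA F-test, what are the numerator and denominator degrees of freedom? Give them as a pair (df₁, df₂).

degrees of freedom = [3, 32]

k = 4 groups, N = 36 total
df = (k−1, N−k) = (4−1, 36−4) = (3, 32)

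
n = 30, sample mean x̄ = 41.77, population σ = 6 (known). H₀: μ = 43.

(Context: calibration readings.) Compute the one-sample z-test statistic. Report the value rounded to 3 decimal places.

test statistic = -1.123

SE = σ/√n = 6/√30 = 1.0954
z = (x̄−μ₀)/SE = (41.77−43)/1.0954 = -1.1228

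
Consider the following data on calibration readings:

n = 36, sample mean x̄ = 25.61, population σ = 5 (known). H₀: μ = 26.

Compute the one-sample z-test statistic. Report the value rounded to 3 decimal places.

SE = σ/√n = 5/√36 = 0.8333
z = (x̄−μ₀)/SE = (25.61−26)/0.8333 = -0.4680

test statistic = -0.468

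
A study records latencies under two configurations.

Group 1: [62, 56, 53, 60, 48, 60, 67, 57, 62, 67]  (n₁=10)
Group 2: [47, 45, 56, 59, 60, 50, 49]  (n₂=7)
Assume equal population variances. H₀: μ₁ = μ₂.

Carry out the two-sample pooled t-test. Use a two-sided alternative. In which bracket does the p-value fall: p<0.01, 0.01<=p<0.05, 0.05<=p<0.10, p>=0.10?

p-value bracket: 0.01<=p<0.05

x̄₁=59.200, s₁=5.940, n₁=10
x̄₂=52.286, s₂=5.992, n₂=7
s_p² = [9·5.940² + 6·5.992²]/15 = 35.5352
SE = √(s_p²·(1/10+1/7)) = 2.9377
t = (59.200−52.286)/2.9377 = 2.3537
df = 15
p-value (two-sided) = 0.03265
→ bracket: 0.01<=p<0.05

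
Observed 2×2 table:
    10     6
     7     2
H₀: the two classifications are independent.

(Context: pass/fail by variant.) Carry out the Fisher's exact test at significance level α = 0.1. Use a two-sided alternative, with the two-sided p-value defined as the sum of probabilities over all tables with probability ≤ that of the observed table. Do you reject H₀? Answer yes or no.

reject H₀: no

Margins: r₁=16, r₂=9, c₁=17, c₂=8, n=25
p_obs = C(16,10)·C(9,7)/C(25,17); sum pmf over tables with pmf ≤ p_obs
p-value (two-sided) = 0.66076
At α=0.1: p ≥ α → fail to reject H₀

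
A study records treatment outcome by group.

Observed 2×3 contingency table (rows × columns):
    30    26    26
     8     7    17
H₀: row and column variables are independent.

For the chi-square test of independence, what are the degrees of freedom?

degrees of freedom = 2

df = (r−1)(c−1) = (2−1)·(3−1) = 2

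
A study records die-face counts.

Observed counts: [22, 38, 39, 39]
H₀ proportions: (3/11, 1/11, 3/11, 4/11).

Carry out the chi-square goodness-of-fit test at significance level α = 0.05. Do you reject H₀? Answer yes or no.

reject H₀: yes

n = 138; E_i = n·p_i = [37.64, 12.55, 37.64, 50.18]
χ² = (22−37.64)²/37.64 + (38−12.55)²/12.55 + (39−37.64)²/37.64 + (39−50.18)²/50.18 = 60.6842
df = 3
p-value (upper-tail) = 0.00000
At α=0.05: p < α → reject H₀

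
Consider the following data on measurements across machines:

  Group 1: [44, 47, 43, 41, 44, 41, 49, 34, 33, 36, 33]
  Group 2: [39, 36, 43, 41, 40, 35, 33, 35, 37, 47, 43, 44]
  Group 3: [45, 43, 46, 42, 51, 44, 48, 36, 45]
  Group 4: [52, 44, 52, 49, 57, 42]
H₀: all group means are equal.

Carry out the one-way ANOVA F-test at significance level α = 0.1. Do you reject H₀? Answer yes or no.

Group means [40.45, 39.42, 44.44, 49.33], grand mean 42.474
SSB = Σnᵢ(x̄ᵢ−x̄)² = 474.274; SSW = ΣΣ(x−x̄ᵢ)² = 819.199
MSB = 474.274/3 = 158.0914; MSW = 819.199/34 = 24.0941
F = MSB/MSW = 6.5614
df = (3, 34)
p-value (upper-tail) = 0.00128
At α=0.1: p < α → reject H₀

reject H₀: yes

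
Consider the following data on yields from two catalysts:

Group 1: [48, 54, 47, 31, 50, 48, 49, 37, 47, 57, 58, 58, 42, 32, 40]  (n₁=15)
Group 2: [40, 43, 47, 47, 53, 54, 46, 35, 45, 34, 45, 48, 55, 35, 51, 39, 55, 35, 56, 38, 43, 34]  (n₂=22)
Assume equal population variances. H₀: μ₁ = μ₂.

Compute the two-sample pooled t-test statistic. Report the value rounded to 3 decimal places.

x̄₁=46.533, s₁=8.692, n₁=15
x̄₂=44.455, s₂=7.475, n₂=22
s_p² = [14·8.692² + 21·7.475²]/35 = 63.7482
SE = √(s_p²·(1/15+1/22)) = 2.6735
t = (46.533−44.455)/2.6735 = 0.7776
df = 35

test statistic = 0.778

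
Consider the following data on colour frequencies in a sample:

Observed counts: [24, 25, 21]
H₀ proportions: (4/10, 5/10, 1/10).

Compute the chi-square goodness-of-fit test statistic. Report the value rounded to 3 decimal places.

test statistic = 31.429

n = 70; E_i = n·p_i = [28.00, 35.00, 7.00]
χ² = (24−28.00)²/28.00 + (25−35.00)²/35.00 + (21−7.00)²/7.00 = 31.4286
df = 2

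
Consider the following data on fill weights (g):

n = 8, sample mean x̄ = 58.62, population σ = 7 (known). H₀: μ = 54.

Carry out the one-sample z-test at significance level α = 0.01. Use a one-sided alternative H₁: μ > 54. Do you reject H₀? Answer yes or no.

SE = σ/√n = 7/√8 = 2.4749
z = (x̄−μ₀)/SE = (58.62−54)/2.4749 = 1.8668
p-value (one-sided, H₁ greater) = 0.03097
At α=0.01: p ≥ α → fail to reject H₀

reject H₀: no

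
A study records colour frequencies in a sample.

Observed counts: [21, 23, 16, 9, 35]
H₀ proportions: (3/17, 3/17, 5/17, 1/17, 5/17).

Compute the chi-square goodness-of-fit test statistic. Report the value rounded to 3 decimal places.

n = 104; E_i = n·p_i = [18.35, 18.35, 30.59, 6.12, 30.59]
χ² = (21−18.35)²/18.35 + (23−18.35)²/18.35 + (16−30.59)²/30.59 + (9−6.12)²/6.12 + (35−30.59)²/30.59 = 10.5103
df = 4

test statistic = 10.510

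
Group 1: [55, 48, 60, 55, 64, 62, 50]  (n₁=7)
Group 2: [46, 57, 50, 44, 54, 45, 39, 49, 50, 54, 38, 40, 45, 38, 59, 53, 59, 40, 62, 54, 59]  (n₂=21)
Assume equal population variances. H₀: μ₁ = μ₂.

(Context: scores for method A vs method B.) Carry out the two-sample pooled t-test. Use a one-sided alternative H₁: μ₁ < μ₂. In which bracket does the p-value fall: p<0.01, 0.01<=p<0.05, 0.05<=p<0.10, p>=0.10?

p-value bracket: p>=0.10

x̄₁=56.286, s₁=6.020, n₁=7
x̄₂=49.286, s₂=7.728, n₂=21
s_p² = [6·6.020² + 20·7.728²]/26 = 54.2967
SE = √(s_p²·(1/7+1/21)) = 3.2159
t = (56.286−49.286)/3.2159 = 2.1767
df = 26
p-value (one-sided, H₁ less) = 0.98061
→ bracket: p>=0.10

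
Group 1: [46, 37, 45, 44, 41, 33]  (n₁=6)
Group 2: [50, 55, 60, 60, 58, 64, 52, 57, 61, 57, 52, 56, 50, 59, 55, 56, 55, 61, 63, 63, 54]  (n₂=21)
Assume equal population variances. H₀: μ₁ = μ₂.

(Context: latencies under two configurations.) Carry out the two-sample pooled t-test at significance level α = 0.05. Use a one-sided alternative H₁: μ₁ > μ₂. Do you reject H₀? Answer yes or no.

x̄₁=41.000, s₁=5.099, n₁=6
x̄₂=57.048, s₂=4.165, n₂=21
s_p² = [5·5.099² + 20·4.165²]/25 = 19.0781
SE = √(s_p²·(1/6+1/21)) = 2.0219
t = (41.000−57.048)/2.0219 = -7.9368
df = 25
p-value (one-sided, H₁ greater) = 1.00000
At α=0.05: p ≥ α → fail to reject H₀

reject H₀: no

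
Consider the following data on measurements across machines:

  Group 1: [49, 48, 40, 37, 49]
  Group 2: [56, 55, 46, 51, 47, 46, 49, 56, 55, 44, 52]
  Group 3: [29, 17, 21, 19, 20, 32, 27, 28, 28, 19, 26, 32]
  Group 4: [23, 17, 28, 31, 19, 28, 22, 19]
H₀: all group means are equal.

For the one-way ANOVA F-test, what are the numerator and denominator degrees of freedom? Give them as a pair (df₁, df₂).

k = 4 groups, N = 36 total
df = (k−1, N−k) = (4−1, 36−4) = (3, 32)

degrees of freedom = [3, 32]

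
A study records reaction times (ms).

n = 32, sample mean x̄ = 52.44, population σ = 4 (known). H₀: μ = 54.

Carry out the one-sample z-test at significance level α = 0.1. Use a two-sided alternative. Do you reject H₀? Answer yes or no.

SE = σ/√n = 4/√32 = 0.7071
z = (x̄−μ₀)/SE = (52.44−54)/0.7071 = -2.2062
p-value (two-sided) = 0.02737
At α=0.1: p < α → reject H₀

reject H₀: yes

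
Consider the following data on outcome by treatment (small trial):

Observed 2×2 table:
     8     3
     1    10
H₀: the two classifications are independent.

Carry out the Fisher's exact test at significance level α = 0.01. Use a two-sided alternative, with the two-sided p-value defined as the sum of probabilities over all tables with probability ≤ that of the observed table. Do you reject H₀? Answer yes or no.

Margins: r₁=11, r₂=11, c₁=9, c₂=13, n=22
p_obs = C(11,8)·C(11,1)/C(22,9); sum pmf over tables with pmf ≤ p_obs
p-value (two-sided) = 0.00752
At α=0.01: p < α → reject H₀

reject H₀: yes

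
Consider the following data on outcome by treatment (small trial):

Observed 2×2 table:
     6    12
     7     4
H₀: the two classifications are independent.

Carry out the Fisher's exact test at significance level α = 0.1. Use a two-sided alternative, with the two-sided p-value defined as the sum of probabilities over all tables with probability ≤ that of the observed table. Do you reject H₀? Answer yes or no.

Margins: r₁=18, r₂=11, c₁=13, c₂=16, n=29
p_obs = C(18,6)·C(11,7)/C(29,13); sum pmf over tables with pmf ≤ p_obs
p-value (two-sided) = 0.14264
At α=0.1: p ≥ α → fail to reject H₀

reject H₀: no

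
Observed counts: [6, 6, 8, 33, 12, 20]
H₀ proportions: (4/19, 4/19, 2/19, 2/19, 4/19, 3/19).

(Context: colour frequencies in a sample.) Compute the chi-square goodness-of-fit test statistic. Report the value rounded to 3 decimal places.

n = 85; E_i = n·p_i = [17.89, 17.89, 8.95, 8.95, 17.89, 13.42]
χ² = (6−17.89)²/17.89 + (6−17.89)²/17.89 + (8−8.95)²/8.95 + (33−8.95)²/8.95 + (12−17.89)²/17.89 + (20−13.42)²/13.42 = 85.7392
df = 5

test statistic = 85.739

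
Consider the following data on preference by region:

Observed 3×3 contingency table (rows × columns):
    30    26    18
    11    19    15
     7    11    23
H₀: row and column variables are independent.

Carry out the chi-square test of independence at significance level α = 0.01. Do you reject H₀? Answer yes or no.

Row totals [74, 45, 41], col totals [48, 56, 56], n=160
χ² = (30−22.20)²/22.20 + (26−25.90)²/25.90 + (18−25.90)²/25.90 + (11−13.50)²/13.50 + (19−15.75)²/15.75 + (15−15.75)²/15.75 + (7−12.30)²/12.30 + (11−14.35)²/14.35 + (23−14.35)²/14.35 = 14.5998
df = 4
p-value (upper-tail) = 0.00561
At α=0.01: p < α → reject H₀

reject H₀: yes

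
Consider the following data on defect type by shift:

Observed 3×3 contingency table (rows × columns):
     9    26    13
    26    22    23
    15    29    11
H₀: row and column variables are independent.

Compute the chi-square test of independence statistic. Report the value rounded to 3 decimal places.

Row totals [48, 71, 55], col totals [50, 77, 47], n=174
χ² = (9−13.79)²/13.79 + (26−21.24)²/21.24 + (13−12.97)²/12.97 + (26−20.40)²/20.40 + (22−31.42)²/31.42 + (23−19.18)²/19.18 + (15−15.80)²/15.80 + (29−24.34)²/24.34 + (11−14.86)²/14.86 = 9.7877
df = 4

test statistic = 9.788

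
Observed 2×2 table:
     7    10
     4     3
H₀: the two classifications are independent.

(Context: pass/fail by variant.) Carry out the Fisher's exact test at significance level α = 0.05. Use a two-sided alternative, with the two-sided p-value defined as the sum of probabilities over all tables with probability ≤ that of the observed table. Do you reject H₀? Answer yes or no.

reject H₀: no

Margins: r₁=17, r₂=7, c₁=11, c₂=13, n=24
p_obs = C(17,7)·C(7,4)/C(24,11); sum pmf over tables with pmf ≤ p_obs
p-value (two-sided) = 0.65913
At α=0.05: p ≥ α → fail to reject H₀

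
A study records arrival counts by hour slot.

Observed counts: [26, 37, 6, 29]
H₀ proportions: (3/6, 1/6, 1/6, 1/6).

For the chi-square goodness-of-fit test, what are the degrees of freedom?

degrees of freedom = 3

df = k − 1 = 4 − 1 = 3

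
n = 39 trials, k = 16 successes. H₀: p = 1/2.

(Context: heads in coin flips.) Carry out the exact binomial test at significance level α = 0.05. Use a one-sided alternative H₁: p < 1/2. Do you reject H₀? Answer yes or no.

reject H₀: no

Exact binomial: n=39, k=16, p₀=1/2=0.5000
P(X≤16) from Σ C(n,i)·p₀^i·(1−p₀)^(n−i)
p-value (one-sided, H₁ less) = 0.16839
At α=0.05: p ≥ α → fail to reject H₀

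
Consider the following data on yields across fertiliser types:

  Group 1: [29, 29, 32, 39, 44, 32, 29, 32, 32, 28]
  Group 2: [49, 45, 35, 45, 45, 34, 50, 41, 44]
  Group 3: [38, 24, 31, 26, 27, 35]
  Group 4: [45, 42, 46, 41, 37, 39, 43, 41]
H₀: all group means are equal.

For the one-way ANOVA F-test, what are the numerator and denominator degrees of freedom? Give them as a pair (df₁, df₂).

degrees of freedom = [3, 29]

k = 4 groups, N = 33 total
df = (k−1, N−k) = (4−1, 33−4) = (3, 29)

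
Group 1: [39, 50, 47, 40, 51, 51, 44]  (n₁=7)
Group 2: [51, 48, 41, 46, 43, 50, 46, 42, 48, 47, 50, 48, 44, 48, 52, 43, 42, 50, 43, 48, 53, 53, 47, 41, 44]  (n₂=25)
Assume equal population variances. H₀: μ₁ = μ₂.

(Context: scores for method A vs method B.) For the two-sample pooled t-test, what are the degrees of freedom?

degrees of freedom = 30

df = n₁ + n₂ − 2 = 7 + 25 − 2 = 30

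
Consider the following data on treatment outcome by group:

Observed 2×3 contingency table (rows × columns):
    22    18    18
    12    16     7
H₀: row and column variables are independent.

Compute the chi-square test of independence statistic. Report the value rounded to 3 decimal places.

Row totals [58, 35], col totals [34, 34, 25], n=93
χ² = (22−21.20)²/21.20 + (18−21.20)²/21.20 + (18−15.59)²/15.59 + (12−12.80)²/12.80 + (16−12.80)²/12.80 + (7−9.41)²/9.41 = 2.3547
df = 2

test statistic = 2.355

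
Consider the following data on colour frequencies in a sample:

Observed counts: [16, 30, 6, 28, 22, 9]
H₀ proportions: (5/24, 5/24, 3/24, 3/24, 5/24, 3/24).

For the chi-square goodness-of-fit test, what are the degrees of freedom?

degrees of freedom = 5

df = k − 1 = 6 − 1 = 5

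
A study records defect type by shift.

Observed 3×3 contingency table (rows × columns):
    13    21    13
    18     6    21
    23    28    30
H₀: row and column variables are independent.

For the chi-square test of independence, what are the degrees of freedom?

degrees of freedom = 4

df = (r−1)(c−1) = (3−1)·(3−1) = 4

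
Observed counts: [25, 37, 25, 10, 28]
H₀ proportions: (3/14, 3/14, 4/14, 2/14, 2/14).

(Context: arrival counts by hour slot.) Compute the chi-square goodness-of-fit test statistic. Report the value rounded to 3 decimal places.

n = 125; E_i = n·p_i = [26.79, 26.79, 35.71, 17.86, 17.86]
χ² = (25−26.79)²/26.79 + (37−26.79)²/26.79 + (25−35.71)²/35.71 + (10−17.86)²/17.86 + (28−17.86)²/17.86 = 16.4467
df = 4

test statistic = 16.447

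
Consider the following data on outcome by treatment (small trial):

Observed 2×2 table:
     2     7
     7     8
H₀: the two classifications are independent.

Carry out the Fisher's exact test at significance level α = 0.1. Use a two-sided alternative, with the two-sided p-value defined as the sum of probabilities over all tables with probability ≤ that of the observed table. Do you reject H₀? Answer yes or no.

reject H₀: no

Margins: r₁=9, r₂=15, c₁=9, c₂=15, n=24
p_obs = C(9,2)·C(15,7)/C(24,9); sum pmf over tables with pmf ≤ p_obs
p-value (two-sided) = 0.38907
At α=0.1: p ≥ α → fail to reject H₀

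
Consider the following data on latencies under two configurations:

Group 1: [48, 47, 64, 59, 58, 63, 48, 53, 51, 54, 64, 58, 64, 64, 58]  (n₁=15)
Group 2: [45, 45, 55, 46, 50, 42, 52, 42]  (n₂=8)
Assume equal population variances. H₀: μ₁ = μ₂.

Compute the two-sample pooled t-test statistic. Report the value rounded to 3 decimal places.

test statistic = 3.804

x̄₁=56.867, s₁=6.334, n₁=15
x̄₂=47.125, s₂=4.734, n₂=8
s_p² = [14·6.334² + 7·4.734²]/21 = 34.2194
SE = √(s_p²·(1/15+1/8)) = 2.5610
t = (56.867−47.125)/2.5610 = 3.8039
df = 21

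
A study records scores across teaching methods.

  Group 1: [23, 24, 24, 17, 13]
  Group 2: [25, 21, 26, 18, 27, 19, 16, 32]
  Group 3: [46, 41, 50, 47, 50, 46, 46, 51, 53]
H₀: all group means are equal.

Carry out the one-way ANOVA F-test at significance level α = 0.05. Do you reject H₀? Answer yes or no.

reject H₀: yes

Group means [20.20, 23.00, 47.78], grand mean 32.500
SSB = Σnᵢ(x̄ᵢ−x̄)² = 3579.144; SSW = ΣΣ(x−x̄ᵢ)² = 406.356
MSB = 3579.144/2 = 1789.5722; MSW = 406.356/19 = 21.3871
F = MSB/MSW = 83.6752
df = (2, 19)
p-value (upper-tail) = 0.00000
At α=0.05: p < α → reject H₀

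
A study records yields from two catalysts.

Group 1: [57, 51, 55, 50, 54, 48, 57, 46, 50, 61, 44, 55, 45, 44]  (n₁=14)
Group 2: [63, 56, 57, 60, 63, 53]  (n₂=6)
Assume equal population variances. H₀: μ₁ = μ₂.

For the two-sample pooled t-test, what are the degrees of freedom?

degrees of freedom = 18

df = n₁ + n₂ − 2 = 14 + 6 − 2 = 18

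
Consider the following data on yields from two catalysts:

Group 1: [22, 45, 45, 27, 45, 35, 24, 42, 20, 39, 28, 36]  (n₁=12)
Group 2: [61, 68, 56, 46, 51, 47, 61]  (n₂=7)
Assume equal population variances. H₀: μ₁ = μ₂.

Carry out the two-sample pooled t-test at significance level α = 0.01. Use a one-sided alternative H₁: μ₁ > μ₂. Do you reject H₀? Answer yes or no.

x̄₁=34.000, s₁=9.448, n₁=12
x̄₂=55.714, s₂=8.159, n₂=7
s_p² = [11·9.448² + 6·8.159²]/17 = 81.2605
SE = √(s_p²·(1/12+1/7)) = 4.2872
t = (34.000−55.714)/4.2872 = -5.0649
df = 17
p-value (one-sided, H₁ greater) = 0.99995
At α=0.01: p ≥ α → fail to reject H₀

reject H₀: no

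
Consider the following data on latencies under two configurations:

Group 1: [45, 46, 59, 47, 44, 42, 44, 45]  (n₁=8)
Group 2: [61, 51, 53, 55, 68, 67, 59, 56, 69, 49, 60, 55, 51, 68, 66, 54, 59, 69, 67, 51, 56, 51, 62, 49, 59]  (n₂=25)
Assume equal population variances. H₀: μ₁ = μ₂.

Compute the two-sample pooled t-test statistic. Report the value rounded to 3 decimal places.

x̄₁=46.500, s₁=5.264, n₁=8
x̄₂=58.600, s₂=6.819, n₂=25
s_p² = [7·5.264² + 24·6.819²]/31 = 42.2581
SE = √(s_p²·(1/8+1/25)) = 2.6406
t = (46.500−58.600)/2.6406 = -4.5824
df = 31

test statistic = -4.582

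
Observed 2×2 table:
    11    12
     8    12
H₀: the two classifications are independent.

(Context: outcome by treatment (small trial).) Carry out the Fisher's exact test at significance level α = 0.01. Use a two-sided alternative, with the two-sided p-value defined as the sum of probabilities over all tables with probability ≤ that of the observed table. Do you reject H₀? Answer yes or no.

Margins: r₁=23, r₂=20, c₁=19, c₂=24, n=43
p_obs = C(23,11)·C(20,8)/C(43,19); sum pmf over tables with pmf ≤ p_obs
p-value (two-sided) = 0.75995
At α=0.01: p ≥ α → fail to reject H₀

reject H₀: no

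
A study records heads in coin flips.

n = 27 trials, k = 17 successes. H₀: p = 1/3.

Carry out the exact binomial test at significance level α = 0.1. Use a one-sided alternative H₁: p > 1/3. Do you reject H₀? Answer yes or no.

Exact binomial: n=27, k=17, p₀=1/3=0.3333
P(X≥17) from Σ C(n,i)·p₀^i·(1−p₀)^(n−i)
p-value (one-sided, H₁ greater) = 0.00154
At α=0.1: p < α → reject H₀

reject H₀: yes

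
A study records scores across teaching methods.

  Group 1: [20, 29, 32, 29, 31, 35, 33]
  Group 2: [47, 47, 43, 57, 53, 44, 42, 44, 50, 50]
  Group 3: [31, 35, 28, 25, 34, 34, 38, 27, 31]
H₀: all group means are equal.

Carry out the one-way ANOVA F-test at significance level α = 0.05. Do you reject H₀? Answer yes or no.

Group means [29.86, 47.70, 31.44], grand mean 37.269
SSB = Σnᵢ(x̄ᵢ−x̄)² = 1777.936; SSW = ΣΣ(x−x̄ᵢ)² = 491.179
MSB = 1777.936/2 = 888.9680; MSW = 491.179/23 = 21.3556
F = MSB/MSW = 41.6269
df = (2, 23)
p-value (upper-tail) = 0.00000
At α=0.05: p < α → reject H₀

reject H₀: yes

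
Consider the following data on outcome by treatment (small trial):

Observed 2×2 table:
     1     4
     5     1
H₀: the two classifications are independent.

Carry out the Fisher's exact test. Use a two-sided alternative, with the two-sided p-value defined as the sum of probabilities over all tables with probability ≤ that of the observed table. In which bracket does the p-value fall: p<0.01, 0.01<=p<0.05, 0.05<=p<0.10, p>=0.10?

p-value bracket: 0.05<=p<0.10

Margins: r₁=5, r₂=6, c₁=6, c₂=5, n=11
p_obs = C(5,1)·C(6,5)/C(11,6); sum pmf over tables with pmf ≤ p_obs
p-value (two-sided) = 0.08009
→ bracket: 0.05<=p<0.10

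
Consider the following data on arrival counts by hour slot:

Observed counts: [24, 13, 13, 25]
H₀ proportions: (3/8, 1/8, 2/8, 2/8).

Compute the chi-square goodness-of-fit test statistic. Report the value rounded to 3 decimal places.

test statistic = 5.853

n = 75; E_i = n·p_i = [28.12, 9.38, 18.75, 18.75]
χ² = (24−28.12)²/28.12 + (13−9.38)²/9.38 + (13−18.75)²/18.75 + (25−18.75)²/18.75 = 5.8533
df = 3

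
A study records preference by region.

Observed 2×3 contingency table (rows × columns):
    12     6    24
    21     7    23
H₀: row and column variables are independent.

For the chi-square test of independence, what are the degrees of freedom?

degrees of freedom = 2

df = (r−1)(c−1) = (2−1)·(3−1) = 2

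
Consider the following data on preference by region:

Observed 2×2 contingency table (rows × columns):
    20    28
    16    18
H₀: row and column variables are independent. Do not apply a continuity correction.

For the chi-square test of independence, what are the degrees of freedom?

df = (r−1)(c−1) = (2−1)·(2−1) = 1

degrees of freedom = 1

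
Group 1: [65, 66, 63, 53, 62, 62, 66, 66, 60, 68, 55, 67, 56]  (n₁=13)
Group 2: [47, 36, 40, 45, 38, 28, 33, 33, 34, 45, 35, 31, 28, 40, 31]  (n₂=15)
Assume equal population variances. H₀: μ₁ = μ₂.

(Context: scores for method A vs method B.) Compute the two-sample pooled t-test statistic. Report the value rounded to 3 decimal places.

x̄₁=62.231, s₁=4.902, n₁=13
x̄₂=36.267, s₂=6.088, n₂=15
s_p² = [12·4.902² + 14·6.088²]/26 = 31.0477
SE = √(s_p²·(1/13+1/15)) = 2.1114
t = (62.231−36.267)/2.1114 = 12.2969
df = 26

test statistic = 12.297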